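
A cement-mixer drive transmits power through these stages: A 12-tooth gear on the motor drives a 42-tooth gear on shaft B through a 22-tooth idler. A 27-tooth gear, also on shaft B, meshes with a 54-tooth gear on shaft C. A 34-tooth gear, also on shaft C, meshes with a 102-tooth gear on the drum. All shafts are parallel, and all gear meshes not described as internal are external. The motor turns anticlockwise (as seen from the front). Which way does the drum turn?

anticlockwise

the motor → shaft B: driver → idler → driven is 2 external meshes, 2 reversals → CCW.
shaft B → shaft C: external mesh, 1 reversal → CW.
shaft C → the drum: external mesh, 1 reversal → CCW.
4 reversals in total — an even number — so the drum turns the same way as the motor.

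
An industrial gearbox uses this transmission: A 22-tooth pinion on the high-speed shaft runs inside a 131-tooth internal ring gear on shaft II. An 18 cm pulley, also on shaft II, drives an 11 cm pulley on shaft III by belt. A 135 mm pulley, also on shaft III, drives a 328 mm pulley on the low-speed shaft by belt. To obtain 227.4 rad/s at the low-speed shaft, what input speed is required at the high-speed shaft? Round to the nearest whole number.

2010 rad/s

Overall ratio R = 5.9545 × 0.61111 × 2.4296 = 8.8412.
Required input speed = output speed × R = 227.4 × 8.8412 = 2010.5 rad/s.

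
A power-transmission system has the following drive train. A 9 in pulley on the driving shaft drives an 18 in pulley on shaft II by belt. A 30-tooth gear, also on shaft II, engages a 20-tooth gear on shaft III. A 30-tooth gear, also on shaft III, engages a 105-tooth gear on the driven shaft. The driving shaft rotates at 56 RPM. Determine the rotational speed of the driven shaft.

12 RPM

belt 18/9 = 2 → 56/2 = 28 RPM
gear mesh 20/30 = 0.66667 → 28/0.66667 = 42 RPM
gear mesh 105/30 = 3.5 → 42/3.5 = 12 RPM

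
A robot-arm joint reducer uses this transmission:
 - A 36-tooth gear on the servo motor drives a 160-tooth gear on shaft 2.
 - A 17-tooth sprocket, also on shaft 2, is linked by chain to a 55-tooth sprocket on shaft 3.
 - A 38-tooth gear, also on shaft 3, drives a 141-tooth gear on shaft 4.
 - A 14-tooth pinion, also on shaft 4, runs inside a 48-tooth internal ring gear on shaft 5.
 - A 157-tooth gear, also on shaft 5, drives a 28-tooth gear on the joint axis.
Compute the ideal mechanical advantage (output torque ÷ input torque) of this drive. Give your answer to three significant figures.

32.6

Each stage contributes driven/driver: gear mesh 160/36 = 4.4444, chain 55/17 = 3.2353, gear mesh 141/38 = 3.7105, internal gear 48/14 = 3.4286, gear mesh 28/157 = 0.17834.
Overall: 4.4444 × 3.2353 × 3.7105 × 3.4286 × 0.17834 = 32.624.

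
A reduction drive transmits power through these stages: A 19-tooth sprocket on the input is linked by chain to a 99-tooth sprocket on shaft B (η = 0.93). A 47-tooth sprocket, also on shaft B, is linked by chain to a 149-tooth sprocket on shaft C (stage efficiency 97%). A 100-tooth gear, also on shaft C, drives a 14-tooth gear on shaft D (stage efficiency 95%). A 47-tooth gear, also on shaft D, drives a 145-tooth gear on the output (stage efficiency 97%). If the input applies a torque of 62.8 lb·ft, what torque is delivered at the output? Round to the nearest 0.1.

Chain: ratio = 99/19 = 5.2105; torque at shaft B = 62.8 × 5.2105 × 0.93 = 304.32 lb·ft.
Chain: ratio = 149/47 = 3.1702; torque at shaft C = 304.32 × 3.1702 × 0.97 = 935.8 lb·ft.
Gear mesh: ratio = 14/100 = 0.14; torque at shaft D = 935.8 × 0.14 × 0.95 = 124.46 lb·ft.
Gear mesh: ratio = 145/47 = 3.0851; torque at the output = 124.46 × 3.0851 × 0.97 = 372.46 lb·ft.

372.5 lb·ft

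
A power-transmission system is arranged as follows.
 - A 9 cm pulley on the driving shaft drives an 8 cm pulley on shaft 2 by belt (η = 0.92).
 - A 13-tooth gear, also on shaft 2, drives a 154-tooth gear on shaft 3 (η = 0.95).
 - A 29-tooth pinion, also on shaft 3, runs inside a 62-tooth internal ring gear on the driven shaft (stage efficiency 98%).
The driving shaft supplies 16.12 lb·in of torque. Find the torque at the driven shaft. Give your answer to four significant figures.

310.8 lb·in

Belt: ratio = 8/9 = 0.88889; torque at shaft 2 = 16.12 × 0.88889 × 0.92 = 13.183 lb·in.
Gear mesh: ratio = 154/13 = 11.846; torque at shaft 3 = 13.183 × 11.846 × 0.95 = 148.35 lb·in.
Internal gear: ratio = 62/29 = 2.1379; torque at the driven shaft = 148.35 × 2.1379 × 0.98 = 310.83 lb·in.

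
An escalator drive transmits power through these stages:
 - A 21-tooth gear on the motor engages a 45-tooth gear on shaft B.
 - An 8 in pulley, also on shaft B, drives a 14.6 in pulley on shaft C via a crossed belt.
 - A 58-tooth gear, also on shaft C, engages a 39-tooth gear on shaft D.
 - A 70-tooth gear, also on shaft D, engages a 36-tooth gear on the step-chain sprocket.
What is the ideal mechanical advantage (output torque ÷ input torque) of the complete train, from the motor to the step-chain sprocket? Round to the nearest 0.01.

Each stage contributes driven/driver: gear mesh 45/21 = 2.1429, belt 14.6/8 = 1.825, gear mesh 39/58 = 0.67241, gear mesh 36/70 = 0.51429.
Overall: 2.1429 × 1.825 × 0.67241 × 0.51429 = 1.3524.

1.35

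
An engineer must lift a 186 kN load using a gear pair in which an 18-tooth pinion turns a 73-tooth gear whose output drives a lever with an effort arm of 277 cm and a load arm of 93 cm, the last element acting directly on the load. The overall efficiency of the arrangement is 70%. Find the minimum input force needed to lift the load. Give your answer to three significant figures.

Gear pair MA = 73/18 = 4.0556.
Lever MA = effort arm / load arm = 277/93 = 2.9785.
Combined ideal MA = 4.0556 × 2.9785 = 12.079.
Actual MA = 12.079 × 0.70 = 8.4556.
Effort = load / actual MA = 186 / 8.4556 = 21.997 kN.

22.0 kN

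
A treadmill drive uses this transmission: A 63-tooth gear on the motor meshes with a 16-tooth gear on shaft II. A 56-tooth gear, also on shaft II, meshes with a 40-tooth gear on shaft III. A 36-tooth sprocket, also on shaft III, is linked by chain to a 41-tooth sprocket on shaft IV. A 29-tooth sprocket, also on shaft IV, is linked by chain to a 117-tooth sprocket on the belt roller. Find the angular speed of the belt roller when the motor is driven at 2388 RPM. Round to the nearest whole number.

2865 RPM

the motor → shaft II (gear mesh, 16/63): 2388 ÷ 0.25397 = 9402.8 RPM
shaft II → shaft III (gear mesh, 40/56): 9402.8 ÷ 0.71429 = 13164 RPM
shaft III → shaft IV (chain, 41/36): 13164 ÷ 1.1389 = 11559 RPM
shaft IV → the belt roller (chain, 117/29): 11559 ÷ 4.0345 = 2864.9 RPM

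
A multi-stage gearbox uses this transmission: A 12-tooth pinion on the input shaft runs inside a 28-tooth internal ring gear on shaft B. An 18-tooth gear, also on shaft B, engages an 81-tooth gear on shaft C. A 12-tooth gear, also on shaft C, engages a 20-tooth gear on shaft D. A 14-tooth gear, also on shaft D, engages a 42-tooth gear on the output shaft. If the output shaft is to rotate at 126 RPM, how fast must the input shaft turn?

6615 RPM

Overall ratio R = 2.3333 × 4.5 × 1.6667 × 3 = 52.5.
Required input speed = output speed × R = 126 × 52.5 = 6615 RPM.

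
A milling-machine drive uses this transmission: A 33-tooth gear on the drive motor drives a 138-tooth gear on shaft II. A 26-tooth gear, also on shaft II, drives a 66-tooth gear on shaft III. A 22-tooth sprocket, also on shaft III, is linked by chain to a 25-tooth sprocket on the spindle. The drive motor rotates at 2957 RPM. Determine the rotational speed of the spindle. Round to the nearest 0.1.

245.1 RPM

Gear mesh: ratio = 138/33 = 4.1818, so shaft II turns at 2957 / 4.1818 = 707.11 RPM.
Gear mesh: ratio = 66/26 = 2.5385, so shaft III turns at 707.11 / 2.5385 = 278.56 RPM.
Chain: ratio = 25/22 = 1.1364, so the spindle turns at 278.56 / 1.1364 = 245.13 RPM.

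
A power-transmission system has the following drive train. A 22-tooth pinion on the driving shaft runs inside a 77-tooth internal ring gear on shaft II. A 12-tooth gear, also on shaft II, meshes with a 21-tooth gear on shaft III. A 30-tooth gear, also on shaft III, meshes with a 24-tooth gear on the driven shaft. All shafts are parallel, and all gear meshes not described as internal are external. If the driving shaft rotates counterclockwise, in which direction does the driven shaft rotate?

counterclockwise

the driving shaft → shaft II: internal mesh, same direction → CCW.
shaft II → shaft III: external mesh, 1 reversal → CW.
shaft III → the driven shaft: external mesh, 1 reversal → CCW.
2 reversals in total — an even number — so the driven shaft turns the same way as the driving shaft.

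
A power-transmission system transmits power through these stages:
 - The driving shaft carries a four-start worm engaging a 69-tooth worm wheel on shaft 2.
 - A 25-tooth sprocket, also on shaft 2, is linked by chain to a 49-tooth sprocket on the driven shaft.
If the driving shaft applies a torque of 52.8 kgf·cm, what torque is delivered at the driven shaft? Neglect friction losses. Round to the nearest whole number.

1785 kgf·cm

Worm: ratio = 69/4 = 17.25; torque at shaft 2 = 52.8 × 17.25 = 910.8 kgf·cm.
Chain: ratio = 49/25 = 1.96; torque at the driven shaft = 910.8 × 1.96 = 1785.2 kgf·cm.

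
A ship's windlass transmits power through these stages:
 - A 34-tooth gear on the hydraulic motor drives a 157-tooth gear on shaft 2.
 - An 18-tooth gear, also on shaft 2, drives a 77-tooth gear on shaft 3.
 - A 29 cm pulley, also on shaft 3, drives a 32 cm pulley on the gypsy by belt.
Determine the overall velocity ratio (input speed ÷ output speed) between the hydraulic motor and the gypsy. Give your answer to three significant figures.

21.8

Each stage contributes driven/driver: gear mesh 157/34 = 4.6176, gear mesh 77/18 = 4.2778, belt 32/29 = 1.1034.
Overall: 4.6176 × 4.2778 × 1.1034 = 21.797.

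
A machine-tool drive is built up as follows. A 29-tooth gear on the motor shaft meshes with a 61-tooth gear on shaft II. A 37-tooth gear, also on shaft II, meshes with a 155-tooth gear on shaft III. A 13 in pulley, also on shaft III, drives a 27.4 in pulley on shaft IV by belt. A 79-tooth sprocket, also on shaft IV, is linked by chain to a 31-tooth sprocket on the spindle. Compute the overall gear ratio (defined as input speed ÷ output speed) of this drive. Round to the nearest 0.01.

7.29

Each stage contributes driven/driver: gear mesh 61/29 = 2.1034, gear mesh 155/37 = 4.1892, belt 27.4/13 = 2.1077, chain 31/79 = 0.39241.
Overall: 2.1034 × 4.1892 × 2.1077 × 0.39241 = 7.2879.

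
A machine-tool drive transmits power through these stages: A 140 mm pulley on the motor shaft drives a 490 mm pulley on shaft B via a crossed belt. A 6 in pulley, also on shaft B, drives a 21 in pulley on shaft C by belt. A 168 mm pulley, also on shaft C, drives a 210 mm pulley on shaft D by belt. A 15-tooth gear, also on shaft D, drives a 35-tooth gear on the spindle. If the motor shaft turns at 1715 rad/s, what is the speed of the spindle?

48 rad/s

the motor shaft → shaft B (belt, 490/140): 1715 ÷ 3.5 = 490 rad/s
shaft B → shaft C (belt, 21/6): 490 ÷ 3.5 = 140 rad/s
shaft C → shaft D (belt, 210/168): 140 ÷ 1.25 = 112 rad/s
shaft D → the spindle (gear mesh, 35/15): 112 ÷ 2.3333 = 48 rad/s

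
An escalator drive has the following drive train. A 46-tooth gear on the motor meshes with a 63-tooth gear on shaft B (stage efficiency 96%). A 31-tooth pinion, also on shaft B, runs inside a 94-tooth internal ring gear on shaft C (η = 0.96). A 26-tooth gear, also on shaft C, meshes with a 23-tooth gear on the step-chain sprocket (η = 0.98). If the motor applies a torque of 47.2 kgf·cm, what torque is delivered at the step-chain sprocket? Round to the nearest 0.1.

156.6 kgf·cm

Gear mesh: ratio = 63/46 = 1.3696; torque at shaft B = 47.2 × 1.3696 × 0.96 = 62.058 kgf·cm.
Internal gear: ratio = 94/31 = 3.0323; torque at shaft C = 62.058 × 3.0323 × 0.96 = 180.65 kgf·cm.
Gear mesh: ratio = 23/26 = 0.88462; torque at the step-chain sprocket = 180.65 × 0.88462 × 0.98 = 156.61 kgf·cm.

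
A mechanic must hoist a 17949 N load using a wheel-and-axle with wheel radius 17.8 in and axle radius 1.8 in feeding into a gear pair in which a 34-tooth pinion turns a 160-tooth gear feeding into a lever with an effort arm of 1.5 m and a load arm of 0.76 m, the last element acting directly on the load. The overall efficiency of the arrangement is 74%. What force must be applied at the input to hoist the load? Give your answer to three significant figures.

264 N

Wheel-and-axle MA = R/r = 17.8/1.8 = 9.8889.
Gear pair MA = 160/34 = 4.7059.
Lever MA = effort arm / load arm = 1.5/0.76 = 1.9737.
Combined ideal MA = 9.8889 × 4.7059 × 1.9737 = 91.847.
Actual MA = 91.847 × 0.74 = 67.967.
Effort = load / actual MA = 17949 / 67.967 = 264.08 N.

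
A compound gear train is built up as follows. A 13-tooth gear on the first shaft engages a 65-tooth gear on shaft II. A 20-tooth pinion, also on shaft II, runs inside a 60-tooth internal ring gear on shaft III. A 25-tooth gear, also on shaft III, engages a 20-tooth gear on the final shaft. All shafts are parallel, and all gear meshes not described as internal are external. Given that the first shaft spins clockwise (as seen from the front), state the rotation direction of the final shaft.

clockwise

the first shaft → shaft II: external mesh, 1 reversal → CCW.
shaft II → shaft III: internal mesh, same direction → CCW.
shaft III → the final shaft: external mesh, 1 reversal → CW.
2 reversals in total — an even number — so the final shaft turns the same way as the first shaft.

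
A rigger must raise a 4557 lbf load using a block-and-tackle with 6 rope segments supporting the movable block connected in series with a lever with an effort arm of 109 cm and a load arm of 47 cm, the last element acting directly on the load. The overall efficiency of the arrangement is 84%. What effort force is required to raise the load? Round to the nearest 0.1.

389.9 lbf

Block-and-tackle MA = number of supporting rope parts = 6.
Lever MA = effort arm / load arm = 109/47 = 2.3191.
Combined ideal MA = 6 × 2.3191 = 13.915.
Actual MA = 13.915 × 0.84 = 11.689.
Effort = load / actual MA = 4557 / 11.689 = 389.87 lbf.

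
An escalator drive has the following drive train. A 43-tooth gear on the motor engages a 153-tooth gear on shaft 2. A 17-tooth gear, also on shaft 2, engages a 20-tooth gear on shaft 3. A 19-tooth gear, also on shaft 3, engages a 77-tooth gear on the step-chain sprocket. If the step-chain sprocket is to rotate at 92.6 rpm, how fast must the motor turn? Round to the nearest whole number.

1571 rpm

Overall ratio R = 3.5581 × 1.1765 × 4.0526 = 16.965.
Required input speed = output speed × R = 92.6 × 16.965 = 1570.9 rpm.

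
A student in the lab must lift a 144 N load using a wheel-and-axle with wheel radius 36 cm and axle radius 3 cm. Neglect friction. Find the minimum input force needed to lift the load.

Wheel-and-axle MA = R/r = 36/3 = 12.
Effort = load / MA = 144 / 12 = 12 N.

12 N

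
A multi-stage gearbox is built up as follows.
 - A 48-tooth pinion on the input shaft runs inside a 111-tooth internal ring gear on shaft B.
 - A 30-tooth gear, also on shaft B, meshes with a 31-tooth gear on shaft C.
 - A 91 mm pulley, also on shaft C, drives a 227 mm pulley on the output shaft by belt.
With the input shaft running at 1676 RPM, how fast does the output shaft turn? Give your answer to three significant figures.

281 RPM

the input shaft → shaft B (internal gear, 111/48): 1676 ÷ 2.3125 = 724.76 RPM
shaft B → shaft C (gear mesh, 31/30): 724.76 ÷ 1.0333 = 701.38 RPM
shaft C → the output shaft (belt, 227/91): 701.38 ÷ 2.4945 = 281.17 RPM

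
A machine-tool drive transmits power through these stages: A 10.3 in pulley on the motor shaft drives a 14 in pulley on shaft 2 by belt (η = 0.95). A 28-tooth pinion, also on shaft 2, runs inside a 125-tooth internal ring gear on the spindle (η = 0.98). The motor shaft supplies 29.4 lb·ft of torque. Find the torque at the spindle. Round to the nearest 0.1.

belt 14/10.3 = 1.3592 → τ = 29.4·1.3592·0.95 = 37.963 lb·ft
internal gear 125/28 = 4.4643 → τ = 37.963·4.4643·0.98 = 166.09 lb·ft

166.1 lb·ft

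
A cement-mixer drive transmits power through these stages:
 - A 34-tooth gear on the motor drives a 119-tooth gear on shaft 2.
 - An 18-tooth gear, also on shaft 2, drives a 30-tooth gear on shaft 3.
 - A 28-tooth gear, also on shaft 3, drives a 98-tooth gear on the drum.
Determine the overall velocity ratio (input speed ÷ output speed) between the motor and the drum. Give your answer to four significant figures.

20.42

Each stage contributes driven/driver: gear mesh 119/34 = 3.5, gear mesh 30/18 = 1.6667, gear mesh 98/28 = 3.5.
Overall: 3.5 × 1.6667 × 3.5 = 20.417.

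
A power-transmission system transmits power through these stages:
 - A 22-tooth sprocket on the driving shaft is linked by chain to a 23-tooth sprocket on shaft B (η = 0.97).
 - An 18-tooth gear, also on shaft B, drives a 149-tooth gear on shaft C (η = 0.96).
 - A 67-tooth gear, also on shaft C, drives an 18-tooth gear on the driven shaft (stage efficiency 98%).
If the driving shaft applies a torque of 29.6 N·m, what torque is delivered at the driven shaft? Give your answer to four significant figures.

62.80 N·m

After the chain (23/22): 29.6 × 1.0455 × 0.97 = 30.017 N·m
After the gear mesh (149/18): 30.017 × 8.2778 × 0.96 = 238.54 N·m
After the gear mesh (18/67): 238.54 × 0.26866 × 0.98 = 62.803 N·m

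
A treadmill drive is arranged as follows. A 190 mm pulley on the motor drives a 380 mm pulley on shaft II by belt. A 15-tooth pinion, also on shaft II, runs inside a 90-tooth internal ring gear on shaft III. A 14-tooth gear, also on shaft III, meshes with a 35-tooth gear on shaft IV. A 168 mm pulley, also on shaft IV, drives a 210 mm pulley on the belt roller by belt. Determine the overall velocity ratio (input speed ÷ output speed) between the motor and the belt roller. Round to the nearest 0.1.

37.5

Each stage contributes driven/driver: belt 380/190 = 2, internal gear 90/15 = 6, gear mesh 35/14 = 2.5, belt 210/168 = 1.25.
Overall: 2 × 6 × 2.5 × 1.25 = 37.5.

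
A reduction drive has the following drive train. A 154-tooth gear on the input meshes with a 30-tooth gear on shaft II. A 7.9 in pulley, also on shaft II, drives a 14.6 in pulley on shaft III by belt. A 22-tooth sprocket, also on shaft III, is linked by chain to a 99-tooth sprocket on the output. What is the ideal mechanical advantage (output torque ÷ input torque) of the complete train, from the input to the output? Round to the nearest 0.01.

1.62

Each stage contributes driven/driver: gear mesh 30/154 = 0.19481, belt 14.6/7.9 = 1.8481, chain 99/22 = 4.5.
Overall: 0.19481 × 1.8481 × 4.5 = 1.6201.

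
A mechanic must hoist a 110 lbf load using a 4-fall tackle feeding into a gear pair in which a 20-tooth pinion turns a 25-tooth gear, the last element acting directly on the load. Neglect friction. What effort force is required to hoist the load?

22 lbf

Block-and-tackle MA = number of supporting rope parts = 4.
Gear pair MA = 25/20 = 1.25.
Combined ideal MA = 4 × 1.25 = 5.
Effort = load / MA = 110 / 5 = 22 lbf.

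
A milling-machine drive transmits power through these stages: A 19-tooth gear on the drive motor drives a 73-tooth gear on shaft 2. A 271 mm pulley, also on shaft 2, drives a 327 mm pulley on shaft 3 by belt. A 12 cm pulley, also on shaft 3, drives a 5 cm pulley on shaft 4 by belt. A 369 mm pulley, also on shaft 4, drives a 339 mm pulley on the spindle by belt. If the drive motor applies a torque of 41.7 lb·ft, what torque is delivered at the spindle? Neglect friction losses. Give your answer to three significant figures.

74.0 lb·ft

gear mesh 73/19 = 3.8421 → τ = 41.7·3.8421 = 160.22 lb·ft
belt 327/271 = 1.2066 → τ = 160.22·1.2066 = 193.32 lb·ft
belt 5/12 = 0.41667 → τ = 193.32·0.41667 = 80.551 lb·ft
belt 339/369 = 0.9187 → τ = 80.551·0.9187 = 74.002 lb·ft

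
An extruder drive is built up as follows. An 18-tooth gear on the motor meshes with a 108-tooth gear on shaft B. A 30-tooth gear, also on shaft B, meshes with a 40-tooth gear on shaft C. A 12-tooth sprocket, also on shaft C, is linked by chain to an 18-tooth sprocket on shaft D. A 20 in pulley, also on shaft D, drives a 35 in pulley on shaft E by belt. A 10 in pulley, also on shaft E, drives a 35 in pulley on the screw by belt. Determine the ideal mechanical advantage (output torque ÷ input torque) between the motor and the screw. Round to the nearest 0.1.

Each stage contributes driven/driver: gear mesh 108/18 = 6, gear mesh 40/30 = 1.3333, chain 18/12 = 1.5, belt 35/20 = 1.75, belt 35/10 = 3.5.
Overall: 6 × 1.3333 × 1.5 × 1.75 × 3.5 = 73.5.

73.5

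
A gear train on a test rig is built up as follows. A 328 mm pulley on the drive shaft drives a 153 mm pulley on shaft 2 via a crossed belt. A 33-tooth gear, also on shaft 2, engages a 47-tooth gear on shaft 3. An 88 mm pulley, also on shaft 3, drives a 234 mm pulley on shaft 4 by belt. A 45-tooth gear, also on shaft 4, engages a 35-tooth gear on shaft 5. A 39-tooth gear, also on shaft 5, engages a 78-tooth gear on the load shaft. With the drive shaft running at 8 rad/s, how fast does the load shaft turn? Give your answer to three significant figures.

2.91 rad/s

belt 153/328 = 0.46646 → 8/0.46646 = 17.15 rad/s
gear mesh 47/33 = 1.4242 → 17.15/1.4242 = 12.042 rad/s
belt 234/88 = 2.6591 → 12.042/2.6591 = 4.5285 rad/s
gear mesh 35/45 = 0.77778 → 4.5285/0.77778 = 5.8224 rad/s
gear mesh 78/39 = 2 → 5.8224/2 = 2.9112 rad/s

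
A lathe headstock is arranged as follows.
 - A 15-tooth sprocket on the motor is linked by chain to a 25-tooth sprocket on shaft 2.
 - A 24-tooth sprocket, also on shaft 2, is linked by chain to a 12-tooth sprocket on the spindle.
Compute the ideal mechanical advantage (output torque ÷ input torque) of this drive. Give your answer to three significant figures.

Each stage contributes driven/driver: chain 25/15 = 1.6667, chain 12/24 = 0.5.
Overall: 1.6667 × 0.5 = 0.83333.

0.833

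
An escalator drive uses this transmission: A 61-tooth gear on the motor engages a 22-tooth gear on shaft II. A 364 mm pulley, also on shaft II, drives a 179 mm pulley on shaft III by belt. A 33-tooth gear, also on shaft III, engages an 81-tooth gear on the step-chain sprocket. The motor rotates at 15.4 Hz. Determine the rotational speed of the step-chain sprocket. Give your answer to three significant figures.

Gear mesh: ratio = 22/61 = 0.36066, so shaft II turns at 15.4 / 0.36066 = 42.7 Hz.
Belt: ratio = 179/364 = 0.49176, so shaft III turns at 42.7 / 0.49176 = 86.831 Hz.
Gear mesh: ratio = 81/33 = 2.4545, so the step-chain sprocket turns at 86.831 / 2.4545 = 35.376 Hz.

35.4 Hz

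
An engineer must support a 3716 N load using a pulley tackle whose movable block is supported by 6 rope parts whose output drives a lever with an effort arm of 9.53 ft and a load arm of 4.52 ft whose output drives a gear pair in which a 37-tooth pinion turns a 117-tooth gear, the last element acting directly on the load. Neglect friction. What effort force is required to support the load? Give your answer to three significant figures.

Block-and-tackle MA = number of supporting rope parts = 6.
Lever MA = effort arm / load arm = 9.53/4.52 = 2.1084.
Gear pair MA = 117/37 = 3.1622.
Combined ideal MA = 6 × 2.1084 × 3.1622 = 40.003.
Effort = load / MA = 3716 / 40.003 = 92.894 N.

92.9 N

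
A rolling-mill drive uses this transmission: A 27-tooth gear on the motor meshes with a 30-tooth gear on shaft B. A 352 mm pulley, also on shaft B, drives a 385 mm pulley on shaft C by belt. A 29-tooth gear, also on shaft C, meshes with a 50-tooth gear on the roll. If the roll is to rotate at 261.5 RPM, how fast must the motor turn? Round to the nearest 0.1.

547.9 RPM

Overall ratio R = 1.1111 × 1.0938 × 1.7241 = 2.0953.
Required input speed = output speed × R = 261.5 × 2.0953 = 547.92 RPM.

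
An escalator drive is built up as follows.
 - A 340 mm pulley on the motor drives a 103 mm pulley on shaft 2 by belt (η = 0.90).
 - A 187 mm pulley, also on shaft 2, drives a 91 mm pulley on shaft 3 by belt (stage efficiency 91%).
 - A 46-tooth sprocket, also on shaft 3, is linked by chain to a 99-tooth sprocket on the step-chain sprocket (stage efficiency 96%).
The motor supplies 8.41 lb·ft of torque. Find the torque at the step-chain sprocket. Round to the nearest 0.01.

2.10 lb·ft

Belt: ratio = 103/340 = 0.30294; torque at shaft 2 = 8.41 × 0.30294 × 0.90 = 2.293 lb·ft.
Belt: ratio = 91/187 = 0.48663; torque at shaft 3 = 2.293 × 0.48663 × 0.91 = 1.0154 lb·ft.
Chain: ratio = 99/46 = 2.1522; torque at the step-chain sprocket = 1.0154 × 2.1522 × 0.96 = 2.0979 lb·ft.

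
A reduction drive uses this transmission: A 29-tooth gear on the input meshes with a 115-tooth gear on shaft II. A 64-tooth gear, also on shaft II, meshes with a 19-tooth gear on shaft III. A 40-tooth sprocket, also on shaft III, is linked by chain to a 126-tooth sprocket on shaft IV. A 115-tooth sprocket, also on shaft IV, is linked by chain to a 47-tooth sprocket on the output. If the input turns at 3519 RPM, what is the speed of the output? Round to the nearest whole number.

the input → shaft II (gear mesh, 115/29): 3519 ÷ 3.9655 = 887.4 RPM
shaft II → shaft III (gear mesh, 19/64): 887.4 ÷ 0.29688 = 2989.1 RPM
shaft III → shaft IV (chain, 126/40): 2989.1 ÷ 3.15 = 948.93 RPM
shaft IV → the output (chain, 47/115): 948.93 ÷ 0.4087 = 2321.9 RPM

2322 RPM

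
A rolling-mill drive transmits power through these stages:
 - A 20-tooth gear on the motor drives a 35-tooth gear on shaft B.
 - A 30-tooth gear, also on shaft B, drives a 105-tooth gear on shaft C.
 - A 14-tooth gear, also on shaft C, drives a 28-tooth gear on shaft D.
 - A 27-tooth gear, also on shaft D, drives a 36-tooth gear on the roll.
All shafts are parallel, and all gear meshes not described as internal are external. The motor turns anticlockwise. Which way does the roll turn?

the motor → shaft B: external mesh, 1 reversal → CW.
shaft B → shaft C: external mesh, 1 reversal → CCW.
shaft C → shaft D: external mesh, 1 reversal → CW.
shaft D → the roll: external mesh, 1 reversal → CCW.
4 reversals in total — an even number — so the roll turns the same way as the motor.

anticlockwise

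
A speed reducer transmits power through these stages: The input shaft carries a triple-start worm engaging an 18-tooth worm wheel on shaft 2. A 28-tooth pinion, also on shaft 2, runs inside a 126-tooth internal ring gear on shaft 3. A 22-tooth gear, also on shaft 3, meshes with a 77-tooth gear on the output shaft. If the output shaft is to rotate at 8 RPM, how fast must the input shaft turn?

756 RPM

Overall ratio R = 6 × 4.5 × 3.5 = 94.5.
Required input speed = output speed × R = 8 × 94.5 = 756 RPM.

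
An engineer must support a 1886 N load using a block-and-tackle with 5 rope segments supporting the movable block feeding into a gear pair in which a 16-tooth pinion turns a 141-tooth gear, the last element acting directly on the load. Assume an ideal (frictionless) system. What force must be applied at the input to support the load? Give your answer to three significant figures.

42.8 N

Block-and-tackle MA = number of supporting rope parts = 5.
Gear pair MA = 141/16 = 8.8125.
Combined ideal MA = 5 × 8.8125 = 44.062.
Effort = load / MA = 1886 / 44.062 = 42.803 N.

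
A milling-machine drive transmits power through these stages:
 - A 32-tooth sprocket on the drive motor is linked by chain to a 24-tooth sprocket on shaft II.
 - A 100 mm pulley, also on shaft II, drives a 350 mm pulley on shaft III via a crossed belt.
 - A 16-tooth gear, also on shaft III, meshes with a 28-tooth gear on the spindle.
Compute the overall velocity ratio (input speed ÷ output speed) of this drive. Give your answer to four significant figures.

4.594

Each stage contributes driven/driver: chain 24/32 = 0.75, belt 350/100 = 3.5, gear mesh 28/16 = 1.75.
Overall: 0.75 × 3.5 × 1.75 = 4.5938.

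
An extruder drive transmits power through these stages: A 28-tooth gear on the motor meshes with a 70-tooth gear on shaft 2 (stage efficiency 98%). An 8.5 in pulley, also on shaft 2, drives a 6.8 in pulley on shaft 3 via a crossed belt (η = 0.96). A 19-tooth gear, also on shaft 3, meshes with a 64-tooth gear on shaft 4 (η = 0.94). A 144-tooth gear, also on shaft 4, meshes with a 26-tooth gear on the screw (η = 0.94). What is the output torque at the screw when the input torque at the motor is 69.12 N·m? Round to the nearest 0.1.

69.9 N·m

Gear mesh: ratio = 70/28 = 2.5; torque at shaft 2 = 69.12 × 2.5 × 0.98 = 169.34 N·m.
Belt: ratio = 6.8/8.5 = 0.8; torque at shaft 3 = 169.34 × 0.8 × 0.96 = 130.06 N·m.
Gear mesh: ratio = 64/19 = 3.3684; torque at shaft 4 = 130.06 × 3.3684 × 0.94 = 411.8 N·m.
Gear mesh: ratio = 26/144 = 0.18056; torque at the screw = 411.8 × 0.18056 × 0.94 = 69.891 N·m.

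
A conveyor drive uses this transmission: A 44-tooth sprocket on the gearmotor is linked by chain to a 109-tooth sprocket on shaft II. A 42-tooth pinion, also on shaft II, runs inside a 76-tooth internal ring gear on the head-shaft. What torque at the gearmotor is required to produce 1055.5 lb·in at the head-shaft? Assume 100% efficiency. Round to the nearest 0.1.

235.5 lb·in

Overall ratio R = 2.4773 × 1.8095 = 4.4827.
Input torque = output torque / R = 1055.5 / 4.4827 = 235.46 lb·in.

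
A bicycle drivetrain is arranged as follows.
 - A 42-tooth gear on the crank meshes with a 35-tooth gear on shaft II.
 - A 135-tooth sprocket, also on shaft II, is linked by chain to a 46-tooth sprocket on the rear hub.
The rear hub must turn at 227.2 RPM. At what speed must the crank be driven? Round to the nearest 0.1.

Overall ratio R = 0.83333 × 0.34074 = 0.28395.
Required input speed = output speed × R = 227.2 × 0.28395 = 64.514 RPM.

64.5 RPM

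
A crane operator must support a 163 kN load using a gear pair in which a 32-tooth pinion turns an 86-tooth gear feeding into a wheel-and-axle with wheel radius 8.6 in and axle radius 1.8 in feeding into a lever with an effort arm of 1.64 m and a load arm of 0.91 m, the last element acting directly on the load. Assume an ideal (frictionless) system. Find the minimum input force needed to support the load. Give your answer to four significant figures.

7.044 kN

Gear pair MA = 86/32 = 2.6875.
Wheel-and-axle MA = R/r = 8.6/1.8 = 4.7778.
Lever MA = effort arm / load arm = 1.64/0.91 = 1.8022.
Combined ideal MA = 2.6875 × 4.7778 × 1.8022 = 23.141.
Effort = load / MA = 163 / 23.141 = 7.0439 kN.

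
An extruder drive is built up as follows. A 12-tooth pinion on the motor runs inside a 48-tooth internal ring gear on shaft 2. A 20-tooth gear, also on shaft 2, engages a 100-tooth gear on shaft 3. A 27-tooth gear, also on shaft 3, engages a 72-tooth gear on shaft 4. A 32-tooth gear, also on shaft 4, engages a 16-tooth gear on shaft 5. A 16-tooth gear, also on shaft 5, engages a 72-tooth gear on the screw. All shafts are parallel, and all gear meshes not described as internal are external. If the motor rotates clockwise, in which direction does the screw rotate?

the motor → shaft 2: internal mesh, same direction → CW.
shaft 2 → shaft 3: external mesh, 1 reversal → CCW.
shaft 3 → shaft 4: external mesh, 1 reversal → CW.
shaft 4 → shaft 5: external mesh, 1 reversal → CCW.
shaft 5 → the screw: external mesh, 1 reversal → CW.
4 reversals in total — an even number — so the screw turns the same way as the motor.

clockwise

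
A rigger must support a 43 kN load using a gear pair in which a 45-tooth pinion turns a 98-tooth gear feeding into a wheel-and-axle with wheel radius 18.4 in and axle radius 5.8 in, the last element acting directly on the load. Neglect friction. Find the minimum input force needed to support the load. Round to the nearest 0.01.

6.22 kN

Gear pair MA = 98/45 = 2.1778.
Wheel-and-axle MA = R/r = 18.4/5.8 = 3.1724.
Combined ideal MA = 2.1778 × 3.1724 = 6.9088.
Effort = load / MA = 43 / 6.9088 = 6.2239 kN.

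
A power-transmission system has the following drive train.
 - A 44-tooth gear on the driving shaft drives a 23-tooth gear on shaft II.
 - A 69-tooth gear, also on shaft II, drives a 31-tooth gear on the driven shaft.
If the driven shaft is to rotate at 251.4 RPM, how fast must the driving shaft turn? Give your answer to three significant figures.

Overall ratio R = 0.52273 × 0.44928 = 0.23485.
Required input speed = output speed × R = 251.4 × 0.23485 = 59.041 RPM.

59.0 RPM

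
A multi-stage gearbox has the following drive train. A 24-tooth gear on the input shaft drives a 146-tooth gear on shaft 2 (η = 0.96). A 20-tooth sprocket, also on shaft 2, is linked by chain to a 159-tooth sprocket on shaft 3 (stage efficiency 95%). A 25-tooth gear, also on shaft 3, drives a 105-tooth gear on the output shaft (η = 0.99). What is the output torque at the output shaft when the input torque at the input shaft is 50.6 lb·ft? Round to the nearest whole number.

gear mesh 146/24 = 6.0833 → τ = 50.6·6.0833·0.96 = 295.5 lb·ft
chain 159/20 = 7.95 → τ = 295.5·7.95·0.95 = 2231.8 lb·ft
gear mesh 105/25 = 4.2 → τ = 2231.8·4.2·0.99 = 9279.8 lb·ft

9280 lb·ft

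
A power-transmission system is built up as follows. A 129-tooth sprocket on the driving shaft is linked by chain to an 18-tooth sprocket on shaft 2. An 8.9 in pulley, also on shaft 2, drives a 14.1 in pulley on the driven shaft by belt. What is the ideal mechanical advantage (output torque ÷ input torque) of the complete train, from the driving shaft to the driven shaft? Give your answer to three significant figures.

0.221

Each stage contributes driven/driver: chain 18/129 = 0.13953, belt 14.1/8.9 = 1.5843.
Overall: 0.13953 × 1.5843 = 0.22106.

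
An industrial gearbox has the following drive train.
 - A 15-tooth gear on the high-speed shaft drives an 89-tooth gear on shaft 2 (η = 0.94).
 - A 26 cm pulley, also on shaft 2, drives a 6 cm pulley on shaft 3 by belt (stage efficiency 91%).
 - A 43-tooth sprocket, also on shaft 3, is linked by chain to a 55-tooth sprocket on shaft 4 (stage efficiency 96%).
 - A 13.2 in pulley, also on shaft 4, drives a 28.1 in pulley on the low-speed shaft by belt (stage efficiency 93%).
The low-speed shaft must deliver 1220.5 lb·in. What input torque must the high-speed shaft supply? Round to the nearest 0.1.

428.7 lb·in

Overall ratio R = 5.9333 × 0.23077 × 1.2791 × 2.1288 = 3.7282; overall efficiency η = 0.94 × 0.91 × 0.96 × 0.93 = 0.7637.
Input torque = output torque / (R × η) = 1220.5 / (3.7282 × 0.7637) = 428.66 lb·in.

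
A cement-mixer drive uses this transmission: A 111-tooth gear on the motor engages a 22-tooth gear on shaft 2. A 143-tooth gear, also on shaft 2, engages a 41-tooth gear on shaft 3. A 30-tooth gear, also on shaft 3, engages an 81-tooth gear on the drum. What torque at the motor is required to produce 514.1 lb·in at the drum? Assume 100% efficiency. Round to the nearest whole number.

Overall ratio R = 0.1982 × 0.28671 × 2.7 = 0.15343.
Input torque = output torque / R = 514.1 / 0.15343 = 3350.7 lb·in.

3351 lb·in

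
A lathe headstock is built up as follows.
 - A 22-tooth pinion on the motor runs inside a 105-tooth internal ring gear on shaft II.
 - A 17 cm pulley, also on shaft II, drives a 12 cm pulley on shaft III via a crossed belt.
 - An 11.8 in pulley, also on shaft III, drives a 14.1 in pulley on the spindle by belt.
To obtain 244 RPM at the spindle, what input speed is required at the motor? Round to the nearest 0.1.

982.3 RPM

Overall ratio R = 4.7727 × 0.70588 × 1.1949 = 4.0257.
Required input speed = output speed × R = 244 × 4.0257 = 982.26 RPM.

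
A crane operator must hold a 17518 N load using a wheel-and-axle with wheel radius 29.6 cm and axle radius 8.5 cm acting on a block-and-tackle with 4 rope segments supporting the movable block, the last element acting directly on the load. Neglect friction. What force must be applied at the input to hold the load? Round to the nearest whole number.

1258 N

Wheel-and-axle MA = R/r = 29.6/8.5 = 3.4824.
Block-and-tackle MA = number of supporting rope parts = 4.
Combined ideal MA = 3.4824 × 4 = 13.929.
Effort = load / MA = 17518 / 13.929 = 1257.6 N.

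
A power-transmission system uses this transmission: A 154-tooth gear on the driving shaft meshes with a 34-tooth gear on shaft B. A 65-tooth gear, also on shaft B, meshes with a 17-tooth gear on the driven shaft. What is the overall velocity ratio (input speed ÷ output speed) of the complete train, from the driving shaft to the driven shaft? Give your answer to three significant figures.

0.0577

Each stage contributes driven/driver: gear mesh 34/154 = 0.22078, gear mesh 17/65 = 0.26154.
Overall: 0.22078 × 0.26154 = 0.057742.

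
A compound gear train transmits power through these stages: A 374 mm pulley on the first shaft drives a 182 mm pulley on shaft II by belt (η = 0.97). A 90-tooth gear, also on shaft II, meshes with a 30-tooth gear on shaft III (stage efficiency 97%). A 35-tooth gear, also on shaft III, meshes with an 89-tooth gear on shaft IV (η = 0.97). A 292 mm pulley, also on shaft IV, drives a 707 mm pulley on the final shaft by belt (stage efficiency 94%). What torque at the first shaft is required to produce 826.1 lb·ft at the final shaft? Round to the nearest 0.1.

964.2 lb·ft

Overall ratio R = 0.48663 × 0.33333 × 2.5429 × 2.4212 = 0.9987; overall efficiency η = 0.97 × 0.97 × 0.97 × 0.94 = 0.8579.
Input torque = output torque / (R × η) = 826.1 / (0.9987 × 0.8579) = 964.17 lb·ft.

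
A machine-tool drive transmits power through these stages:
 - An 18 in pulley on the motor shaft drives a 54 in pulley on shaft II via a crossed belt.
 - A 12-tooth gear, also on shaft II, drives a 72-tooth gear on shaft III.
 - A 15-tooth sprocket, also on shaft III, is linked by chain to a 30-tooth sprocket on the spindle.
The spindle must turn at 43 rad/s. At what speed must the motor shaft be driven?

1548 rad/s

Overall ratio R = 3 × 6 × 2 = 36.
Required input speed = output speed × R = 43 × 36 = 1548 rad/s.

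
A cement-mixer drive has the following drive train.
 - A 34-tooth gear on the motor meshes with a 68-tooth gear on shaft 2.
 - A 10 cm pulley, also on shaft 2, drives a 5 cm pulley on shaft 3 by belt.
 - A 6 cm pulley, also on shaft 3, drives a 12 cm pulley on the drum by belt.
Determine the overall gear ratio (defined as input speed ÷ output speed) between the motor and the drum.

Each stage contributes driven/driver: gear mesh 68/34 = 2, belt 5/10 = 0.5, belt 12/6 = 2.
Overall: 2 × 0.5 × 2 = 2.

2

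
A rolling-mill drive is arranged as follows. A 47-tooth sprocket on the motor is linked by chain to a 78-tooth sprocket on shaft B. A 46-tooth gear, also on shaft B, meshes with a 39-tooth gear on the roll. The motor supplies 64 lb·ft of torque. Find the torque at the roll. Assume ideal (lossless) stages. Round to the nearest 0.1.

chain 78/47 = 1.6596 → τ = 64·1.6596 = 106.21 lb·ft
gear mesh 39/46 = 0.84783 → τ = 106.21·0.84783 = 90.05 lb·ft

90.0 lb·ft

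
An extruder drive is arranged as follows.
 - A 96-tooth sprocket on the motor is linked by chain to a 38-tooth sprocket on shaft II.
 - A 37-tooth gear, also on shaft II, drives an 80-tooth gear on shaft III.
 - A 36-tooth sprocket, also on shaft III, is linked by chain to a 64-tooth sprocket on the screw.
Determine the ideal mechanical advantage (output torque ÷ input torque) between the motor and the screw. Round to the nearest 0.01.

Each stage contributes driven/driver: chain 38/96 = 0.39583, gear mesh 80/37 = 2.1622, chain 64/36 = 1.7778.
Overall: 0.39583 × 2.1622 × 1.7778 = 1.5215.

1.52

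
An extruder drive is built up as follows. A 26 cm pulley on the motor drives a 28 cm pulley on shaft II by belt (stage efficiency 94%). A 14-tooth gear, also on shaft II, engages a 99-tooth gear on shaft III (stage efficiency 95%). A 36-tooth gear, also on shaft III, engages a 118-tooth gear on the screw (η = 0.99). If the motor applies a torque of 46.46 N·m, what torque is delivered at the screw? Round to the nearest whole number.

1025 N·m

belt 28/26 = 1.0769 → τ = 46.46·1.0769·0.94 = 47.032 N·m
gear mesh 99/14 = 7.0714 → τ = 47.032·7.0714·0.95 = 315.95 N·m
gear mesh 118/36 = 3.2778 → τ = 315.95·3.2778·0.99 = 1025.3 N·m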